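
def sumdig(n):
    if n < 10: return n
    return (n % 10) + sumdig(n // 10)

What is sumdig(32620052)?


sumdig(32620052) = 2 + sumdig(3262005)
sumdig(3262005) = 5 + sumdig(326200)
sumdig(326200) = 0 + sumdig(32620)
sumdig(32620) = 0 + sumdig(3262)
sumdig(3262) = 2 + sumdig(326)
sumdig(326) = 6 + sumdig(32)
sumdig(32) = 2 + sumdig(3)
sumdig(3) = 3  (base case)
Total: 2 + 5 + 0 + 0 + 2 + 6 + 2 + 3 = 20

20


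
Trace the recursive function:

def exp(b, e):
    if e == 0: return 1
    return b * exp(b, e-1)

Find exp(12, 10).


exp(12, 10)
= 12 * exp(12, 9)
= 12 * 12 * exp(12, 8)
= 12 * 12 * 12 * exp(12, 7)
= 12 * 12 * 12 * 12 * exp(12, 6)
= 12 * 12 * 12 * 12 * 12 * exp(12, 5)
= 12 * 12 * 12 * 12 * 12 * 12 * exp(12, 4)
= 12 * 12 * 12 * 12 * 12 * 12 * 12 * exp(12, 3)
= 12 * 12 * 12 * 12 * 12 * 12 * 12 * 12 * exp(12, 2)
= 12 * 12 * 12 * 12 * 12 * 12 * 12 * 12 * 12 * exp(12, 1)
= 12 * 12 * 12 * 12 * 12 * 12 * 12 * 12 * 12 * 12 * exp(12, 0)
= 12 * 12 * 12 * 12 * 12 * 12 * 12 * 12 * 12 * 12 * 1
= 61917364224

61917364224


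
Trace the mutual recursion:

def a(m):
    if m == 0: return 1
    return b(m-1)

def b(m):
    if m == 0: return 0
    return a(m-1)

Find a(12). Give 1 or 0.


a(12) = b(11)
b(11) = a(10)
a(10) = b(9)
b(9) = a(8)
a(8) = b(7)
b(7) = a(6)
a(6) = b(5)
b(5) = a(4)
a(4) = b(3)
b(3) = a(2)
a(2) = b(1)
b(1) = a(0)
a(0) = 1  (base case)
Result: 1

1


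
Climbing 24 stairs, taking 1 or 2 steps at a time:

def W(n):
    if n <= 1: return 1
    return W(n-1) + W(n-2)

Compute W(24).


Building up from base cases:
W(0) = 1
W(1) = 1
W(2) = W(1) + W(0) = 1 + 1 = 2
W(3) = W(2) + W(1) = 2 + 1 = 3
W(4) = W(3) + W(2) = 3 + 2 = 5
W(5) = W(4) + W(3) = 5 + 3 = 8
W(6) = W(5) + W(4) = 8 + 5 = 13
W(7) = W(6) + W(5) = 13 + 8 = 21
W(8) = W(7) + W(6) = 21 + 13 = 34
W(9) = W(8) + W(7) = 34 + 21 = 55
W(10) = W(9) + W(8) = 55 + 34 = 89
W(11) = W(10) + W(9) = 89 + 55 = 144
W(12) = W(11) + W(10) = 144 + 89 = 233
W(13) = W(12) + W(11) = 233 + 144 = 377
W(14) = W(13) + W(12) = 377 + 233 = 610
W(15) = W(14) + W(13) = 610 + 377 = 987
W(16) = W(15) + W(14) = 987 + 610 = 1597
W(17) = W(16) + W(15) = 1597 + 987 = 2584
W(18) = W(17) + W(16) = 2584 + 1597 = 4181
W(19) = W(18) + W(17) = 4181 + 2584 = 6765
W(20) = W(19) + W(18) = 6765 + 4181 = 10946
W(21) = W(20) + W(19) = 10946 + 6765 = 17711
W(22) = W(21) + W(20) = 17711 + 10946 = 28657
W(23) = W(22) + W(21) = 28657 + 17711 = 46368
W(24) = W(23) + W(22) = 46368 + 28657 = 75025

75025


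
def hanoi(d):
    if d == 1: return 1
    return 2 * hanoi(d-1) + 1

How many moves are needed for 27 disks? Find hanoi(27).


hanoi(27) = 2 * hanoi(26) + 1
hanoi(26) = 2 * hanoi(25) + 1
hanoi(25) = 2 * hanoi(24) + 1
hanoi(24) = 2 * hanoi(23) + 1
hanoi(23) = 2 * hanoi(22) + 1
hanoi(22) = 2 * hanoi(21) + 1
hanoi(21) = 2 * hanoi(20) + 1
hanoi(20) = 2 * hanoi(19) + 1
hanoi(19) = 2 * hanoi(18) + 1
hanoi(18) = 2 * hanoi(17) + 1
hanoi(17) = 2 * hanoi(16) + 1
hanoi(16) = 2 * hanoi(15) + 1
hanoi(15) = 2 * hanoi(14) + 1
hanoi(14) = 2 * hanoi(13) + 1
hanoi(13) = 2 * hanoi(12) + 1
hanoi(12) = 2 * hanoi(11) + 1
hanoi(11) = 2 * hanoi(10) + 1
hanoi(10) = 2 * hanoi(9) + 1
hanoi(9) = 2 * hanoi(8) + 1
hanoi(8) = 2 * hanoi(7) + 1
hanoi(7) = 2 * hanoi(6) + 1
hanoi(6) = 2 * hanoi(5) + 1
hanoi(5) = 2 * hanoi(4) + 1
hanoi(4) = 2 * hanoi(3) + 1
hanoi(3) = 2 * hanoi(2) + 1
hanoi(2) = 2 * hanoi(1) + 1
hanoi(1) = 1  (base case)
hanoi(2) = 2 * 1 + 1 = 3
hanoi(3) = 2 * 3 + 1 = 7
hanoi(4) = 2 * 7 + 1 = 15
hanoi(5) = 2 * 15 + 1 = 31
hanoi(6) = 2 * 31 + 1 = 63
hanoi(7) = 2 * 63 + 1 = 127
hanoi(8) = 2 * 127 + 1 = 255
hanoi(9) = 2 * 255 + 1 = 511
hanoi(10) = 2 * 511 + 1 = 1023
hanoi(11) = 2 * 1023 + 1 = 2047
hanoi(12) = 2 * 2047 + 1 = 4095
hanoi(13) = 2 * 4095 + 1 = 8191
hanoi(14) = 2 * 8191 + 1 = 16383
hanoi(15) = 2 * 16383 + 1 = 32767
hanoi(16) = 2 * 32767 + 1 = 65535
hanoi(17) = 2 * 65535 + 1 = 131071
hanoi(18) = 2 * 131071 + 1 = 262143
hanoi(19) = 2 * 262143 + 1 = 524287
hanoi(20) = 2 * 524287 + 1 = 1048575
hanoi(21) = 2 * 1048575 + 1 = 2097151
hanoi(22) = 2 * 2097151 + 1 = 4194303
hanoi(23) = 2 * 4194303 + 1 = 8388607
hanoi(24) = 2 * 8388607 + 1 = 16777215
hanoi(25) = 2 * 16777215 + 1 = 33554431
hanoi(26) = 2 * 33554431 + 1 = 67108863
hanoi(27) = 2 * 67108863 + 1 = 134217727

134217727


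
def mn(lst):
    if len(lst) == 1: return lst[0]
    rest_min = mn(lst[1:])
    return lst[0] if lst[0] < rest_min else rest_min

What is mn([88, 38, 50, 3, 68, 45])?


mn([88, 38, 50, 3, 68, 45]): compare 88 with mn([38, 50, 3, 68, 45])
mn([38, 50, 3, 68, 45]): compare 38 with mn([50, 3, 68, 45])
mn([50, 3, 68, 45]): compare 50 with mn([3, 68, 45])
mn([3, 68, 45]): compare 3 with mn([68, 45])
mn([68, 45]): compare 68 with mn([45])
mn([45]) = 45  (base case)
Compare 68 with 45 -> 45
Compare 3 with 45 -> 3
Compare 50 with 3 -> 3
Compare 38 with 3 -> 3
Compare 88 with 3 -> 3

3


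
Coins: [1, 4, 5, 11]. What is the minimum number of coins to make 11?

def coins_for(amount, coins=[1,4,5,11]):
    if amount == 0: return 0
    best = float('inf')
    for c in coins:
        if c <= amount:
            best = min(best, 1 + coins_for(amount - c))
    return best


Building up with DP:
coins_for(0) = 0
coins_for(1) = min(1+coins_for(0)=1+0=1) = 1
coins_for(2) = min(1+coins_for(1)=1+1=2) = 2
coins_for(3) = min(1+coins_for(2)=1+2=3) = 3
coins_for(4) = min(1+coins_for(3)=1+3=4, 1+coins_for(0)=1+0=1) = 1
coins_for(5) = min(1+coins_for(4)=1+1=2, 1+coins_for(1)=1+1=2, 1+coins_for(0)=1+0=1) = 1
coins_for(6) = min(1+coins_for(5)=1+1=2, 1+coins_for(2)=1+2=3, 1+coins_for(1)=1+1=2) = 2
coins_for(7) = min(1+coins_for(6)=1+2=3, 1+coins_for(3)=1+3=4, 1+coins_for(2)=1+2=3) = 3
coins_for(8) = min(1+coins_for(7)=1+3=4, 1+coins_for(4)=1+1=2, 1+coins_for(3)=1+3=4) = 2
coins_for(9) = min(1+coins_for(8)=1+2=3, 1+coins_for(5)=1+1=2, 1+coins_for(4)=1+1=2) = 2
coins_for(10) = min(1+coins_for(9)=1+2=3, 1+coins_for(6)=1+2=3, 1+coins_for(5)=1+1=2) = 2
coins_for(11) = min(1+coins_for(10)=1+2=3, 1+coins_for(7)=1+3=4, 1+coins_for(6)=1+2=3, 1+coins_for(0)=1+0=1) = 1

1


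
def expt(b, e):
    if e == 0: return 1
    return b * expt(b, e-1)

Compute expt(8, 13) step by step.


expt(8, 13)
= 8 * expt(8, 12)
= 8 * 8 * expt(8, 11)
= 8 * 8 * 8 * expt(8, 10)
= 8 * 8 * 8 * 8 * expt(8, 9)
= 8 * 8 * 8 * 8 * 8 * expt(8, 8)
= 8 * 8 * 8 * 8 * 8 * 8 * expt(8, 7)
= 8 * 8 * 8 * 8 * 8 * 8 * 8 * expt(8, 6)
= 8 * 8 * 8 * 8 * 8 * 8 * 8 * 8 * expt(8, 5)
= 8 * 8 * 8 * 8 * 8 * 8 * 8 * 8 * 8 * expt(8, 4)
= 8 * 8 * 8 * 8 * 8 * 8 * 8 * 8 * 8 * 8 * expt(8, 3)
= 8 * 8 * 8 * 8 * 8 * 8 * 8 * 8 * 8 * 8 * 8 * expt(8, 2)
= 8 * 8 * 8 * 8 * 8 * 8 * 8 * 8 * 8 * 8 * 8 * 8 * expt(8, 1)
= 8 * 8 * 8 * 8 * 8 * 8 * 8 * 8 * 8 * 8 * 8 * 8 * 8 * expt(8, 0)
= 8 * 8 * 8 * 8 * 8 * 8 * 8 * 8 * 8 * 8 * 8 * 8 * 8 * 1
= 549755813888

549755813888


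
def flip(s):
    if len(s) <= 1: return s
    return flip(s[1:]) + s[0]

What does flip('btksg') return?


flip('btksg') = flip('tksg') + 'b'
flip('tksg') = flip('ksg') + 't'
flip('ksg') = flip('sg') + 'k'
flip('sg') = flip('g') + 's'
flip('g') = 'g'  (base case)
Concatenating: 'g' + 's' + 'k' + 't' + 'b' = 'gsktb'

gsktb


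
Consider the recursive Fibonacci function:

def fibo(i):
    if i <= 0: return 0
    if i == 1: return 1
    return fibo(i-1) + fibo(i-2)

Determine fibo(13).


Computing fibo(13) bottom-up:
fibo(0) = 0
fibo(1) = 1
fibo(2) = fibo(1) + fibo(0) = 1 + 0 = 1
fibo(3) = fibo(2) + fibo(1) = 1 + 1 = 2
fibo(4) = fibo(3) + fibo(2) = 2 + 1 = 3
fibo(5) = fibo(4) + fibo(3) = 3 + 2 = 5
fibo(6) = fibo(5) + fibo(4) = 5 + 3 = 8
fibo(7) = fibo(6) + fibo(5) = 8 + 5 = 13
fibo(8) = fibo(7) + fibo(6) = 13 + 8 = 21
fibo(9) = fibo(8) + fibo(7) = 21 + 13 = 34
fibo(10) = fibo(9) + fibo(8) = 34 + 21 = 55
fibo(11) = fibo(10) + fibo(9) = 55 + 34 = 89
fibo(12) = fibo(11) + fibo(10) = 89 + 55 = 144
fibo(13) = fibo(12) + fibo(11) = 144 + 89 = 233

233


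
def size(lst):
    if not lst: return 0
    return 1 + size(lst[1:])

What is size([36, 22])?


size([36, 22]) = 1 + size([22])
size([22]) = 1 + size([])
size([]) = 0  (base case)
Unwinding: 1 + 1 + 0 = 2

2


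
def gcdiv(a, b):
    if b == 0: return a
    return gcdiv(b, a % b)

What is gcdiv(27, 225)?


gcdiv(27, 225) = gcdiv(225, 27)
gcdiv(225, 27) = gcdiv(27, 9)
gcdiv(27, 9) = gcdiv(9, 0)
gcdiv(9, 0) = 9  (base case)

9


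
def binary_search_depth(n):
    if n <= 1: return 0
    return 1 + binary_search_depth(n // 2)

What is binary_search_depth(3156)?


3156 / 2 = 1578
1578 / 2 = 789
789 / 2 = 394
394 / 2 = 197
197 / 2 = 98
98 / 2 = 49
49 / 2 = 24
24 / 2 = 12
12 / 2 = 6
6 / 2 = 3
3 / 2 = 1
Reached 1 after 11 halvings

11


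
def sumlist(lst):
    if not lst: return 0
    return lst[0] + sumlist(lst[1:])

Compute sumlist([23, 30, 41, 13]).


sumlist([23, 30, 41, 13]) = 23 + sumlist([30, 41, 13])
sumlist([30, 41, 13]) = 30 + sumlist([41, 13])
sumlist([41, 13]) = 41 + sumlist([13])
sumlist([13]) = 13 + sumlist([])
sumlist([]) = 0  (base case)
Total: 23 + 30 + 41 + 13 + 0 = 107

107


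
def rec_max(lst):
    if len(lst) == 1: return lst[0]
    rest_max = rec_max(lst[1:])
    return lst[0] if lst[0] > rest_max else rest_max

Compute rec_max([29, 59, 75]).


rec_max([29, 59, 75]): compare 29 with rec_max([59, 75])
rec_max([59, 75]): compare 59 with rec_max([75])
rec_max([75]) = 75  (base case)
Compare 59 with 75 -> 75
Compare 29 with 75 -> 75

75


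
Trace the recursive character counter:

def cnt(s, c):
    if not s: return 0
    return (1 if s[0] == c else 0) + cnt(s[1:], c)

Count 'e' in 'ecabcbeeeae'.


s[0]='e' == 'e' -> 1
s[0]='c' != 'e' -> 0
s[0]='a' != 'e' -> 0
s[0]='b' != 'e' -> 0
s[0]='c' != 'e' -> 0
s[0]='b' != 'e' -> 0
s[0]='e' == 'e' -> 1
s[0]='e' == 'e' -> 1
s[0]='e' == 'e' -> 1
s[0]='a' != 'e' -> 0
s[0]='e' == 'e' -> 1
Sum: 1 + 0 + 0 + 0 + 0 + 0 + 1 + 1 + 1 + 0 + 1 = 5

5


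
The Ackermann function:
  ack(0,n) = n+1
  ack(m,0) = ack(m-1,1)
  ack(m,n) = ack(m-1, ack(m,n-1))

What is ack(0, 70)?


ack(0, 70) = 71
Result: ack(0, 70) = 71

71


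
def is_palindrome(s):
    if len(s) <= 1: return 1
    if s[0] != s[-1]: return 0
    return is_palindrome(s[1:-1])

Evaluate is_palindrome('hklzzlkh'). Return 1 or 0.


is_palindrome('hklzzlkh'): s[0]='h' == s[-1]='h' -> check is_palindrome('klzzlk')
is_palindrome('klzzlk'): s[0]='k' == s[-1]='k' -> check is_palindrome('lzzl')
is_palindrome('lzzl'): s[0]='l' == s[-1]='l' -> check is_palindrome('zz')
is_palindrome('zz'): s[0]='z' == s[-1]='z' -> check is_palindrome('')
is_palindrome(''): len <= 1 -> return 1  (base case)
Result: 1 (palindrome)

1


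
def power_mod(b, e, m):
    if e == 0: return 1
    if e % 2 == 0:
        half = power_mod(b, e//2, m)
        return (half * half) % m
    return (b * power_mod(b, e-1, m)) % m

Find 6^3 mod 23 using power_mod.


power_mod(6, 3, 23): e is odd, compute power_mod(6, 2, 23)
  power_mod(6, 2, 23): e is even, compute power_mod(6, 1, 23)
    power_mod(6, 1, 23): e is odd, compute power_mod(6, 0, 23)
      power_mod(6, 0, 23) = 1
    (6 * 1) % 23 = 6
  half=6, (6*6) % 23 = 13
(6 * 13) % 23 = 9

9


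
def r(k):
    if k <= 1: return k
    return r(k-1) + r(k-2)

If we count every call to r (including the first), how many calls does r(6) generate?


Let C(n) = total calls for r(n)
C(0) = 1, C(1) = 1
C(2) = 1 + C(1) + C(0) = 1 + 1 + 1 = 3
C(3) = 1 + C(2) + C(1) = 1 + 3 + 1 = 5
C(4) = 1 + C(3) + C(2) = 1 + 5 + 3 = 9
C(5) = 1 + C(4) + C(3) = 1 + 9 + 5 = 15
C(6) = 1 + C(5) + C(4) = 1 + 15 + 9 = 25

25


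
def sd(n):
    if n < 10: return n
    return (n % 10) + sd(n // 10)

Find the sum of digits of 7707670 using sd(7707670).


sd(7707670) = 0 + sd(770767)
sd(770767) = 7 + sd(77076)
sd(77076) = 6 + sd(7707)
sd(7707) = 7 + sd(770)
sd(770) = 0 + sd(77)
sd(77) = 7 + sd(7)
sd(7) = 7  (base case)
Total: 0 + 7 + 6 + 7 + 0 + 7 + 7 = 34

34


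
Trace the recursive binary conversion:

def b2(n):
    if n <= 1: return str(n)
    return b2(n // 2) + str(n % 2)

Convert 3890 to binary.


b2(3890) = b2(1945) + '0'
b2(1945) = b2(972) + '1'
b2(972) = b2(486) + '0'
b2(486) = b2(243) + '0'
b2(243) = b2(121) + '1'
b2(121) = b2(60) + '1'
b2(60) = b2(30) + '0'
b2(30) = b2(15) + '0'
b2(15) = b2(7) + '1'
b2(7) = b2(3) + '1'
b2(3) = b2(1) + '1'
b2(1) = '1'  (base case)
Concatenating: '1' + '1' + '1' + '1' + '0' + '0' + '1' + '1' + '0' + '0' + '1' + '0' = '111100110010'

111100110010


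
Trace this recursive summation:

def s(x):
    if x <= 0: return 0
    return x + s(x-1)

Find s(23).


s(23)
= 23 + 22 + 21 + 20 + 19 + 18 + 17 + 16 + 15 + 14 + 13 + 12 + 11 + 10 + 9 + 8 + 7 + 6 + 5 + 4 + 3 + 2 + 1 + s(0)
= 23 + 22 + 21 + 20 + 19 + 18 + 17 + 16 + 15 + 14 + 13 + 12 + 11 + 10 + 9 + 8 + 7 + 6 + 5 + 4 + 3 + 2 + 1 + 0
= 276

276


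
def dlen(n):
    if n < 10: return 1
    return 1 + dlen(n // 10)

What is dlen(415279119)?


dlen(415279119) = 1 + dlen(41527911)
dlen(41527911) = 1 + dlen(4152791)
dlen(4152791) = 1 + dlen(415279)
dlen(415279) = 1 + dlen(41527)
dlen(41527) = 1 + dlen(4152)
dlen(4152) = 1 + dlen(415)
dlen(415) = 1 + dlen(41)
dlen(41) = 1 + dlen(4)
dlen(4) = 1  (base case: 4 < 10)
Unwinding: 1 + 1 + 1 + 1 + 1 + 1 + 1 + 1 + 1 = 9

9


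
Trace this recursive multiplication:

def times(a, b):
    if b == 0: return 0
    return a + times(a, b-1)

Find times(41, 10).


times(41, 10) = 41 + times(41, 9)
times(41, 9) = 41 + times(41, 8)
times(41, 8) = 41 + times(41, 7)
times(41, 7) = 41 + times(41, 6)
times(41, 6) = 41 + times(41, 5)
times(41, 5) = 41 + times(41, 4)
times(41, 4) = 41 + times(41, 3)
times(41, 3) = 41 + times(41, 2)
times(41, 2) = 41 + times(41, 1)
times(41, 1) = 41 + times(41, 0)
times(41, 0) = 0  (base case)
Total: 41 + 41 + 41 + 41 + 41 + 41 + 41 + 41 + 41 + 41 + 0 = 410

410


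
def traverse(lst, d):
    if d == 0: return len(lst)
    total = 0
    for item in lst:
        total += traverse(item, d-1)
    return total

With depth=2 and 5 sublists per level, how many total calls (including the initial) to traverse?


At depth 0 (root): 1 call
At depth 1: each of 1 parents calls traverse on 5 children = 5 calls
At depth 2: each of 5 parents calls traverse on 5 children = 25 calls
Total: 1 + 5 + 25 = 31

31


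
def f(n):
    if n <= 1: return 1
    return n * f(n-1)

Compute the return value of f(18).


f(18)
= 18 * f(17)
= 18 * 17 * f(16)
= 18 * 17 * 16 * f(15)
= 18 * 17 * 16 * 15 * f(14)
= 18 * 17 * 16 * 15 * 14 * f(13)
= 18 * 17 * 16 * 15 * 14 * 13 * f(12)
= 18 * 17 * 16 * 15 * 14 * 13 * 12 * f(11)
= 18 * 17 * 16 * 15 * 14 * 13 * 12 * 11 * f(10)
= 18 * 17 * 16 * 15 * 14 * 13 * 12 * 11 * 10 * f(9)
= 18 * 17 * 16 * 15 * 14 * 13 * 12 * 11 * 10 * 9 * f(8)
= 18 * 17 * 16 * 15 * 14 * 13 * 12 * 11 * 10 * 9 * 8 * f(7)
= 18 * 17 * 16 * 15 * 14 * 13 * 12 * 11 * 10 * 9 * 8 * 7 * f(6)
= 18 * 17 * 16 * 15 * 14 * 13 * 12 * 11 * 10 * 9 * 8 * 7 * 6 * f(5)
= 18 * 17 * 16 * 15 * 14 * 13 * 12 * 11 * 10 * 9 * 8 * 7 * 6 * 5 * f(4)
= 18 * 17 * 16 * 15 * 14 * 13 * 12 * 11 * 10 * 9 * 8 * 7 * 6 * 5 * 4 * f(3)
= 18 * 17 * 16 * 15 * 14 * 13 * 12 * 11 * 10 * 9 * 8 * 7 * 6 * 5 * 4 * 3 * f(2)
= 18 * 17 * 16 * 15 * 14 * 13 * 12 * 11 * 10 * 9 * 8 * 7 * 6 * 5 * 4 * 3 * 2 * f(1)
= 18 * 17 * 16 * 15 * 14 * 13 * 12 * 11 * 10 * 9 * 8 * 7 * 6 * 5 * 4 * 3 * 2 * 1
= 6402373705728000

6402373705728000


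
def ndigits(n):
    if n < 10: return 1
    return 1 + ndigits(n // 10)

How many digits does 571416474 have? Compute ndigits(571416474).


ndigits(571416474) = 1 + ndigits(57141647)
ndigits(57141647) = 1 + ndigits(5714164)
ndigits(5714164) = 1 + ndigits(571416)
ndigits(571416) = 1 + ndigits(57141)
ndigits(57141) = 1 + ndigits(5714)
ndigits(5714) = 1 + ndigits(571)
ndigits(571) = 1 + ndigits(57)
ndigits(57) = 1 + ndigits(5)
ndigits(5) = 1  (base case: 5 < 10)
Unwinding: 1 + 1 + 1 + 1 + 1 + 1 + 1 + 1 + 1 = 9

9


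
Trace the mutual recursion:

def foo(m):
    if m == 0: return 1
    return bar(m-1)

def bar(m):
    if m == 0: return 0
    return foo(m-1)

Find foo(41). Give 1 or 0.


foo(41) = bar(40)
bar(40) = foo(39)
foo(39) = bar(38)
bar(38) = foo(37)
foo(37) = bar(36)
bar(36) = foo(35)
foo(35) = bar(34)
bar(34) = foo(33)
foo(33) = bar(32)
bar(32) = foo(31)
foo(31) = bar(30)
bar(30) = foo(29)
foo(29) = bar(28)
bar(28) = foo(27)
foo(27) = bar(26)
bar(26) = foo(25)
foo(25) = bar(24)
bar(24) = foo(23)
foo(23) = bar(22)
bar(22) = foo(21)
foo(21) = bar(20)
bar(20) = foo(19)
foo(19) = bar(18)
bar(18) = foo(17)
foo(17) = bar(16)
bar(16) = foo(15)
foo(15) = bar(14)
bar(14) = foo(13)
foo(13) = bar(12)
bar(12) = foo(11)
foo(11) = bar(10)
bar(10) = foo(9)
foo(9) = bar(8)
bar(8) = foo(7)
foo(7) = bar(6)
bar(6) = foo(5)
foo(5) = bar(4)
bar(4) = foo(3)
foo(3) = bar(2)
bar(2) = foo(1)
foo(1) = bar(0)
bar(0) = 0  (base case)
Result: 0

0


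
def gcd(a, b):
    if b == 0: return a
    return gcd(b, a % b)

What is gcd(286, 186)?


gcd(286, 186) = gcd(186, 100)
gcd(186, 100) = gcd(100, 86)
gcd(100, 86) = gcd(86, 14)
gcd(86, 14) = gcd(14, 2)
gcd(14, 2) = gcd(2, 0)
gcd(2, 0) = 2  (base case)

2


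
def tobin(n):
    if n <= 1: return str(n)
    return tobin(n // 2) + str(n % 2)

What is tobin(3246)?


tobin(3246) = tobin(1623) + '0'
tobin(1623) = tobin(811) + '1'
tobin(811) = tobin(405) + '1'
tobin(405) = tobin(202) + '1'
tobin(202) = tobin(101) + '0'
tobin(101) = tobin(50) + '1'
tobin(50) = tobin(25) + '0'
tobin(25) = tobin(12) + '1'
tobin(12) = tobin(6) + '0'
tobin(6) = tobin(3) + '0'
tobin(3) = tobin(1) + '1'
tobin(1) = '1'  (base case)
Concatenating: '1' + '1' + '0' + '0' + '1' + '0' + '1' + '0' + '1' + '1' + '1' + '0' = '110010101110'

110010101110


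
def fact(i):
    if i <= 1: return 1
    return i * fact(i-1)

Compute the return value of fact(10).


fact(10)
= 10 * fact(9)
= 10 * 9 * fact(8)
= 10 * 9 * 8 * fact(7)
= 10 * 9 * 8 * 7 * fact(6)
= 10 * 9 * 8 * 7 * 6 * fact(5)
= 10 * 9 * 8 * 7 * 6 * 5 * fact(4)
= 10 * 9 * 8 * 7 * 6 * 5 * 4 * fact(3)
= 10 * 9 * 8 * 7 * 6 * 5 * 4 * 3 * fact(2)
= 10 * 9 * 8 * 7 * 6 * 5 * 4 * 3 * 2 * fact(1)
= 10 * 9 * 8 * 7 * 6 * 5 * 4 * 3 * 2 * 1
= 3628800

3628800


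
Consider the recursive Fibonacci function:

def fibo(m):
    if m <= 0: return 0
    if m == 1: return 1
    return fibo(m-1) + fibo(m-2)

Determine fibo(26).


Computing fibo(26) bottom-up:
fibo(0) = 0
fibo(1) = 1
fibo(2) = fibo(1) + fibo(0) = 1 + 0 = 1
fibo(3) = fibo(2) + fibo(1) = 1 + 1 = 2
fibo(4) = fibo(3) + fibo(2) = 2 + 1 = 3
fibo(5) = fibo(4) + fibo(3) = 3 + 2 = 5
fibo(6) = fibo(5) + fibo(4) = 5 + 3 = 8
fibo(7) = fibo(6) + fibo(5) = 8 + 5 = 13
fibo(8) = fibo(7) + fibo(6) = 13 + 8 = 21
fibo(9) = fibo(8) + fibo(7) = 21 + 13 = 34
fibo(10) = fibo(9) + fibo(8) = 34 + 21 = 55
fibo(11) = fibo(10) + fibo(9) = 55 + 34 = 89
fibo(12) = fibo(11) + fibo(10) = 89 + 55 = 144
fibo(13) = fibo(12) + fibo(11) = 144 + 89 = 233
fibo(14) = fibo(13) + fibo(12) = 233 + 144 = 377
fibo(15) = fibo(14) + fibo(13) = 377 + 233 = 610
fibo(16) = fibo(15) + fibo(14) = 610 + 377 = 987
fibo(17) = fibo(16) + fibo(15) = 987 + 610 = 1597
fibo(18) = fibo(17) + fibo(16) = 1597 + 987 = 2584
fibo(19) = fibo(18) + fibo(17) = 2584 + 1597 = 4181
fibo(20) = fibo(19) + fibo(18) = 4181 + 2584 = 6765
fibo(21) = fibo(20) + fibo(19) = 6765 + 4181 = 10946
fibo(22) = fibo(21) + fibo(20) = 10946 + 6765 = 17711
fibo(23) = fibo(22) + fibo(21) = 17711 + 10946 = 28657
fibo(24) = fibo(23) + fibo(22) = 28657 + 17711 = 46368
fibo(25) = fibo(24) + fibo(23) = 46368 + 28657 = 75025
fibo(26) = fibo(25) + fibo(24) = 75025 + 46368 = 121393

121393


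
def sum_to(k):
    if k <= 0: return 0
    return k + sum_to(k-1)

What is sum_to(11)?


sum_to(11)
= 11 + 10 + 9 + 8 + 7 + 6 + 5 + 4 + 3 + 2 + 1 + sum_to(0)
= 11 + 10 + 9 + 8 + 7 + 6 + 5 + 4 + 3 + 2 + 1 + 0
= 66

66


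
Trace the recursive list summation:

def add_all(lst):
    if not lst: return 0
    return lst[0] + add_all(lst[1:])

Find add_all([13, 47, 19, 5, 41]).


add_all([13, 47, 19, 5, 41]) = 13 + add_all([47, 19, 5, 41])
add_all([47, 19, 5, 41]) = 47 + add_all([19, 5, 41])
add_all([19, 5, 41]) = 19 + add_all([5, 41])
add_all([5, 41]) = 5 + add_all([41])
add_all([41]) = 41 + add_all([])
add_all([]) = 0  (base case)
Total: 13 + 47 + 19 + 5 + 41 + 0 = 125

125


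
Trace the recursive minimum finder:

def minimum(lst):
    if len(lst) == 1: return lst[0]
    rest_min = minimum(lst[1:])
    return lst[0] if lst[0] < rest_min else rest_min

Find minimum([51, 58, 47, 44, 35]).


minimum([51, 58, 47, 44, 35]): compare 51 with minimum([58, 47, 44, 35])
minimum([58, 47, 44, 35]): compare 58 with minimum([47, 44, 35])
minimum([47, 44, 35]): compare 47 with minimum([44, 35])
minimum([44, 35]): compare 44 with minimum([35])
minimum([35]) = 35  (base case)
Compare 44 with 35 -> 35
Compare 47 with 35 -> 35
Compare 58 with 35 -> 35
Compare 51 with 35 -> 35

35


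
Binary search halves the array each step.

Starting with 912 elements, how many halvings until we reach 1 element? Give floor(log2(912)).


912 / 2 = 456
456 / 2 = 228
228 / 2 = 114
114 / 2 = 57
57 / 2 = 28
28 / 2 = 14
14 / 2 = 7
7 / 2 = 3
3 / 2 = 1
Reached 1 after 9 halvings

9


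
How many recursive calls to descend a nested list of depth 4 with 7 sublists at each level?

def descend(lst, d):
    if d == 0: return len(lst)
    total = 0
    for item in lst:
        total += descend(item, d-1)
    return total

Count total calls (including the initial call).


At depth 0 (root): 1 call
At depth 1: each of 1 parents calls descend on 7 children = 7 calls
At depth 2: each of 7 parents calls descend on 7 children = 49 calls
At depth 3: each of 49 parents calls descend on 7 children = 343 calls
At depth 4: each of 343 parents calls descend on 7 children = 2401 calls
Total: 1 + 7 + 49 + 343 + 2401 = 2801

2801


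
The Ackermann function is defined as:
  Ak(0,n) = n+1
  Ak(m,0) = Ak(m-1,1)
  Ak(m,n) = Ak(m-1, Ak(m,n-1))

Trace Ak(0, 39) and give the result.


Ak(0, 39) = 40
Result: Ak(0, 39) = 40

40


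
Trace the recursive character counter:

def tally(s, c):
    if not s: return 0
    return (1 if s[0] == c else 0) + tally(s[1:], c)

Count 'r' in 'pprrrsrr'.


s[0]='p' != 'r' -> 0
s[0]='p' != 'r' -> 0
s[0]='r' == 'r' -> 1
s[0]='r' == 'r' -> 1
s[0]='r' == 'r' -> 1
s[0]='s' != 'r' -> 0
s[0]='r' == 'r' -> 1
s[0]='r' == 'r' -> 1
Sum: 0 + 0 + 1 + 1 + 1 + 0 + 1 + 1 = 5

5


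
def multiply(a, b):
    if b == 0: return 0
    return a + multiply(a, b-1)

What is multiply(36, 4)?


multiply(36, 4) = 36 + multiply(36, 3)
multiply(36, 3) = 36 + multiply(36, 2)
multiply(36, 2) = 36 + multiply(36, 1)
multiply(36, 1) = 36 + multiply(36, 0)
multiply(36, 0) = 0  (base case)
Total: 36 + 36 + 36 + 36 + 0 = 144

144


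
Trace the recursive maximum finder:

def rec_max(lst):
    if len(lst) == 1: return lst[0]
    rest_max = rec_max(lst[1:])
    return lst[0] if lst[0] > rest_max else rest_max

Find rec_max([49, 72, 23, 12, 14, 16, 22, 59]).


rec_max([49, 72, 23, 12, 14, 16, 22, 59]): compare 49 with rec_max([72, 23, 12, 14, 16, 22, 59])
rec_max([72, 23, 12, 14, 16, 22, 59]): compare 72 with rec_max([23, 12, 14, 16, 22, 59])
rec_max([23, 12, 14, 16, 22, 59]): compare 23 with rec_max([12, 14, 16, 22, 59])
rec_max([12, 14, 16, 22, 59]): compare 12 with rec_max([14, 16, 22, 59])
rec_max([14, 16, 22, 59]): compare 14 with rec_max([16, 22, 59])
rec_max([16, 22, 59]): compare 16 with rec_max([22, 59])
rec_max([22, 59]): compare 22 with rec_max([59])
rec_max([59]) = 59  (base case)
Compare 22 with 59 -> 59
Compare 16 with 59 -> 59
Compare 14 with 59 -> 59
Compare 12 with 59 -> 59
Compare 23 with 59 -> 59
Compare 72 with 59 -> 72
Compare 49 with 72 -> 72

72


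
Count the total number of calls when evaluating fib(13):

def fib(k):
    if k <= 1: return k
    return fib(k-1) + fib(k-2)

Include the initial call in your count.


Let C(n) = total calls for fib(n)
C(0) = 1, C(1) = 1
C(2) = 1 + C(1) + C(0) = 1 + 1 + 1 = 3
C(3) = 1 + C(2) + C(1) = 1 + 3 + 1 = 5
C(4) = 1 + C(3) + C(2) = 1 + 5 + 3 = 9
C(5) = 1 + C(4) + C(3) = 1 + 9 + 5 = 15
C(6) = 1 + C(5) + C(4) = 1 + 15 + 9 = 25
C(7) = 1 + C(6) + C(5) = 1 + 25 + 15 = 41
C(8) = 1 + C(7) + C(6) = 1 + 41 + 25 = 67
C(9) = 1 + C(8) + C(7) = 1 + 67 + 41 = 109
C(10) = 1 + C(9) + C(8) = 1 + 109 + 67 = 177
C(11) = 1 + C(10) + C(9) = 1 + 177 + 109 = 287
C(12) = 1 + C(11) + C(10) = 1 + 287 + 177 = 465
C(13) = 1 + C(12) + C(11) = 1 + 465 + 287 = 753

753


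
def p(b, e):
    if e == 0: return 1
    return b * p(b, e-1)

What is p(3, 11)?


p(3, 11)
= 3 * p(3, 10)
= 3 * 3 * p(3, 9)
= 3 * 3 * 3 * p(3, 8)
= 3 * 3 * 3 * 3 * p(3, 7)
= 3 * 3 * 3 * 3 * 3 * p(3, 6)
= 3 * 3 * 3 * 3 * 3 * 3 * p(3, 5)
= 3 * 3 * 3 * 3 * 3 * 3 * 3 * p(3, 4)
= 3 * 3 * 3 * 3 * 3 * 3 * 3 * 3 * p(3, 3)
= 3 * 3 * 3 * 3 * 3 * 3 * 3 * 3 * 3 * p(3, 2)
= 3 * 3 * 3 * 3 * 3 * 3 * 3 * 3 * 3 * 3 * p(3, 1)
= 3 * 3 * 3 * 3 * 3 * 3 * 3 * 3 * 3 * 3 * 3 * p(3, 0)
= 3 * 3 * 3 * 3 * 3 * 3 * 3 * 3 * 3 * 3 * 3 * 1
= 177147

177147


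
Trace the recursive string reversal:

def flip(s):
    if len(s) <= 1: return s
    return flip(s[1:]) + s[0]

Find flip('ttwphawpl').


flip('ttwphawpl') = flip('twphawpl') + 't'
flip('twphawpl') = flip('wphawpl') + 't'
flip('wphawpl') = flip('phawpl') + 'w'
flip('phawpl') = flip('hawpl') + 'p'
flip('hawpl') = flip('awpl') + 'h'
flip('awpl') = flip('wpl') + 'a'
flip('wpl') = flip('pl') + 'w'
flip('pl') = flip('l') + 'p'
flip('l') = 'l'  (base case)
Concatenating: 'l' + 'p' + 'w' + 'a' + 'h' + 'p' + 'w' + 't' + 't' = 'lpwahpwtt'

lpwahpwtt


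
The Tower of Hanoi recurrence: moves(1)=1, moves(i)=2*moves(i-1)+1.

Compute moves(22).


moves(22) = 2 * moves(21) + 1
moves(21) = 2 * moves(20) + 1
moves(20) = 2 * moves(19) + 1
moves(19) = 2 * moves(18) + 1
moves(18) = 2 * moves(17) + 1
moves(17) = 2 * moves(16) + 1
moves(16) = 2 * moves(15) + 1
moves(15) = 2 * moves(14) + 1
moves(14) = 2 * moves(13) + 1
moves(13) = 2 * moves(12) + 1
moves(12) = 2 * moves(11) + 1
moves(11) = 2 * moves(10) + 1
moves(10) = 2 * moves(9) + 1
moves(9) = 2 * moves(8) + 1
moves(8) = 2 * moves(7) + 1
moves(7) = 2 * moves(6) + 1
moves(6) = 2 * moves(5) + 1
moves(5) = 2 * moves(4) + 1
moves(4) = 2 * moves(3) + 1
moves(3) = 2 * moves(2) + 1
moves(2) = 2 * moves(1) + 1
moves(1) = 1  (base case)
moves(2) = 2 * 1 + 1 = 3
moves(3) = 2 * 3 + 1 = 7
moves(4) = 2 * 7 + 1 = 15
moves(5) = 2 * 15 + 1 = 31
moves(6) = 2 * 31 + 1 = 63
moves(7) = 2 * 63 + 1 = 127
moves(8) = 2 * 127 + 1 = 255
moves(9) = 2 * 255 + 1 = 511
moves(10) = 2 * 511 + 1 = 1023
moves(11) = 2 * 1023 + 1 = 2047
moves(12) = 2 * 2047 + 1 = 4095
moves(13) = 2 * 4095 + 1 = 8191
moves(14) = 2 * 8191 + 1 = 16383
moves(15) = 2 * 16383 + 1 = 32767
moves(16) = 2 * 32767 + 1 = 65535
moves(17) = 2 * 65535 + 1 = 131071
moves(18) = 2 * 131071 + 1 = 262143
moves(19) = 2 * 262143 + 1 = 524287
moves(20) = 2 * 524287 + 1 = 1048575
moves(21) = 2 * 1048575 + 1 = 2097151
moves(22) = 2 * 2097151 + 1 = 4194303

4194303


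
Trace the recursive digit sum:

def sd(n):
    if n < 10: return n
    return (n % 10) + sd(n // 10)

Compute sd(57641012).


sd(57641012) = 2 + sd(5764101)
sd(5764101) = 1 + sd(576410)
sd(576410) = 0 + sd(57641)
sd(57641) = 1 + sd(5764)
sd(5764) = 4 + sd(576)
sd(576) = 6 + sd(57)
sd(57) = 7 + sd(5)
sd(5) = 5  (base case)
Total: 2 + 1 + 0 + 1 + 4 + 6 + 7 + 5 = 26

26


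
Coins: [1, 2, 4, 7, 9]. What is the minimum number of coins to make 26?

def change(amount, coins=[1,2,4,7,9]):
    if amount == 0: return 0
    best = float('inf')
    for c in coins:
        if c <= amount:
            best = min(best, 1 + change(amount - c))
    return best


Building up with DP:
change(0) = 0
change(1) = min(1+change(0)=1+0=1) = 1
change(2) = min(1+change(1)=1+1=2, 1+change(0)=1+0=1) = 1
change(3) = min(1+change(2)=1+1=2, 1+change(1)=1+1=2) = 2
change(4) = min(1+change(3)=1+2=3, 1+change(2)=1+1=2, 1+change(0)=1+0=1) = 1
change(5) = min(1+change(4)=1+1=2, 1+change(3)=1+2=3, 1+change(1)=1+1=2) = 2
change(6) = min(1+change(5)=1+2=3, 1+change(4)=1+1=2, 1+change(2)=1+1=2) = 2
change(7) = min(1+change(6)=1+2=3, 1+change(5)=1+2=3, 1+change(3)=1+2=3, 1+change(0)=1+0=1) = 1
change(8) = min(1+change(7)=1+1=2, 1+change(6)=1+2=3, 1+change(4)=1+1=2, 1+change(1)=1+1=2) = 2
change(9) = min(1+change(8)=1+2=3, 1+change(7)=1+1=2, 1+change(5)=1+2=3, 1+change(2)=1+1=2, 1+change(0)=1+0=1) = 1
change(10) = min(1+change(9)=1+1=2, 1+change(8)=1+2=3, 1+change(6)=1+2=3, 1+change(3)=1+2=3, 1+change(1)=1+1=2) = 2
change(11) = min(1+change(10)=1+2=3, 1+change(9)=1+1=2, 1+change(7)=1+1=2, 1+change(4)=1+1=2, 1+change(2)=1+1=2) = 2
change(12) = min(1+change(11)=1+2=3, 1+change(10)=1+2=3, 1+change(8)=1+2=3, 1+change(5)=1+2=3, 1+change(3)=1+2=3) = 3
change(13) = min(1+change(12)=1+3=4, 1+change(11)=1+2=3, 1+change(9)=1+1=2, 1+change(6)=1+2=3, 1+change(4)=1+1=2) = 2
change(14) = min(1+change(13)=1+2=3, 1+change(12)=1+3=4, 1+change(10)=1+2=3, 1+change(7)=1+1=2, 1+change(5)=1+2=3) = 2
change(15) = min(1+change(14)=1+2=3, 1+change(13)=1+2=3, 1+change(11)=1+2=3, 1+change(8)=1+2=3, 1+change(6)=1+2=3) = 3
change(16) = min(1+change(15)=1+3=4, 1+change(14)=1+2=3, 1+change(12)=1+3=4, 1+change(9)=1+1=2, 1+change(7)=1+1=2) = 2
change(17) = min(1+change(16)=1+2=3, 1+change(15)=1+3=4, 1+change(13)=1+2=3, 1+change(10)=1+2=3, 1+change(8)=1+2=3) = 3
change(18) = min(1+change(17)=1+3=4, 1+change(16)=1+2=3, 1+change(14)=1+2=3, 1+change(11)=1+2=3, 1+change(9)=1+1=2) = 2
change(19) = min(1+change(18)=1+2=3, 1+change(17)=1+3=4, 1+change(15)=1+3=4, 1+change(12)=1+3=4, 1+change(10)=1+2=3) = 3
change(20) = min(1+change(19)=1+3=4, 1+change(18)=1+2=3, 1+change(16)=1+2=3, 1+change(13)=1+2=3, 1+change(11)=1+2=3) = 3
change(21) = min(1+change(20)=1+3=4, 1+change(19)=1+3=4, 1+change(17)=1+3=4, 1+change(14)=1+2=3, 1+change(12)=1+3=4) = 3
change(22) = min(1+change(21)=1+3=4, 1+change(20)=1+3=4, 1+change(18)=1+2=3, 1+change(15)=1+3=4, 1+change(13)=1+2=3) = 3
change(23) = min(1+change(22)=1+3=4, 1+change(21)=1+3=4, 1+change(19)=1+3=4, 1+change(16)=1+2=3, 1+change(14)=1+2=3) = 3
change(24) = min(1+change(23)=1+3=4, 1+change(22)=1+3=4, 1+change(20)=1+3=4, 1+change(17)=1+3=4, 1+change(15)=1+3=4) = 4
change(25) = min(1+change(24)=1+4=5, 1+change(23)=1+3=4, 1+change(21)=1+3=4, 1+change(18)=1+2=3, 1+change(16)=1+2=3) = 3
change(26) = min(1+change(25)=1+3=4, 1+change(24)=1+4=5, 1+change(22)=1+3=4, 1+change(19)=1+3=4, 1+change(17)=1+3=4) = 4

4


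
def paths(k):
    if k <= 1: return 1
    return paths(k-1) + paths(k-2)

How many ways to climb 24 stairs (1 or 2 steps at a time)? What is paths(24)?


Building up from base cases:
paths(0) = 1
paths(1) = 1
paths(2) = paths(1) + paths(0) = 1 + 1 = 2
paths(3) = paths(2) + paths(1) = 2 + 1 = 3
paths(4) = paths(3) + paths(2) = 3 + 2 = 5
paths(5) = paths(4) + paths(3) = 5 + 3 = 8
paths(6) = paths(5) + paths(4) = 8 + 5 = 13
paths(7) = paths(6) + paths(5) = 13 + 8 = 21
paths(8) = paths(7) + paths(6) = 21 + 13 = 34
paths(9) = paths(8) + paths(7) = 34 + 21 = 55
paths(10) = paths(9) + paths(8) = 55 + 34 = 89
paths(11) = paths(10) + paths(9) = 89 + 55 = 144
paths(12) = paths(11) + paths(10) = 144 + 89 = 233
paths(13) = paths(12) + paths(11) = 233 + 144 = 377
paths(14) = paths(13) + paths(12) = 377 + 233 = 610
paths(15) = paths(14) + paths(13) = 610 + 377 = 987
paths(16) = paths(15) + paths(14) = 987 + 610 = 1597
paths(17) = paths(16) + paths(15) = 1597 + 987 = 2584
paths(18) = paths(17) + paths(16) = 2584 + 1597 = 4181
paths(19) = paths(18) + paths(17) = 4181 + 2584 = 6765
paths(20) = paths(19) + paths(18) = 6765 + 4181 = 10946
paths(21) = paths(20) + paths(19) = 10946 + 6765 = 17711
paths(22) = paths(21) + paths(20) = 17711 + 10946 = 28657
paths(23) = paths(22) + paths(21) = 28657 + 17711 = 46368
paths(24) = paths(23) + paths(22) = 46368 + 28657 = 75025

75025


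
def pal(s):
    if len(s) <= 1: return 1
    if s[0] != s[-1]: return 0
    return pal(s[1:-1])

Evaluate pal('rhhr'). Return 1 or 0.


pal('rhhr'): s[0]='r' == s[-1]='r' -> check pal('hh')
pal('hh'): s[0]='h' == s[-1]='h' -> check pal('')
pal(''): len <= 1 -> return 1  (base case)
Result: 1 (palindrome)

1


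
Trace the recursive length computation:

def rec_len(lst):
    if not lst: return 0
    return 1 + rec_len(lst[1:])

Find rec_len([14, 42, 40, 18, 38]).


rec_len([14, 42, 40, 18, 38]) = 1 + rec_len([42, 40, 18, 38])
rec_len([42, 40, 18, 38]) = 1 + rec_len([40, 18, 38])
rec_len([40, 18, 38]) = 1 + rec_len([18, 38])
rec_len([18, 38]) = 1 + rec_len([38])
rec_len([38]) = 1 + rec_len([])
rec_len([]) = 0  (base case)
Unwinding: 1 + 1 + 1 + 1 + 1 + 0 = 5

5


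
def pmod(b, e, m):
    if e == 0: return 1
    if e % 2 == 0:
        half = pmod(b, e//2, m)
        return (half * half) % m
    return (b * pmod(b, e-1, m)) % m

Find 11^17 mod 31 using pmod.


pmod(11, 17, 31): e is odd, compute pmod(11, 16, 31)
  pmod(11, 16, 31): e is even, compute pmod(11, 8, 31)
    pmod(11, 8, 31): e is even, compute pmod(11, 4, 31)
      pmod(11, 4, 31): e is even, compute pmod(11, 2, 31)
        pmod(11, 2, 31): e is even, compute pmod(11, 1, 31)
          pmod(11, 1, 31): e is odd, compute pmod(11, 0, 31)
          pmod(11, 0, 31) = 1
          (11 * 1) % 31 = 11
        half=11, (11*11) % 31 = 28
      half=28, (28*28) % 31 = 9
    half=9, (9*9) % 31 = 19
  half=19, (19*19) % 31 = 20
(11 * 20) % 31 = 3

3


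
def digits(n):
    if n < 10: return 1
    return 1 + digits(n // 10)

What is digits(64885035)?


digits(64885035) = 1 + digits(6488503)
digits(6488503) = 1 + digits(648850)
digits(648850) = 1 + digits(64885)
digits(64885) = 1 + digits(6488)
digits(6488) = 1 + digits(648)
digits(648) = 1 + digits(64)
digits(64) = 1 + digits(6)
digits(6) = 1  (base case: 6 < 10)
Unwinding: 1 + 1 + 1 + 1 + 1 + 1 + 1 + 1 = 8

8


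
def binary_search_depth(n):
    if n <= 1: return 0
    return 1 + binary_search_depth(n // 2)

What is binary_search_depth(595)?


595 / 2 = 297
297 / 2 = 148
148 / 2 = 74
74 / 2 = 37
37 / 2 = 18
18 / 2 = 9
9 / 2 = 4
4 / 2 = 2
2 / 2 = 1
Reached 1 after 9 halvings

9


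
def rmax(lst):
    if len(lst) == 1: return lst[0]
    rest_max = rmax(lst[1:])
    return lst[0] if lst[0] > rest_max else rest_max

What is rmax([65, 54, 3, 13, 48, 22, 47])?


rmax([65, 54, 3, 13, 48, 22, 47]): compare 65 with rmax([54, 3, 13, 48, 22, 47])
rmax([54, 3, 13, 48, 22, 47]): compare 54 with rmax([3, 13, 48, 22, 47])
rmax([3, 13, 48, 22, 47]): compare 3 with rmax([13, 48, 22, 47])
rmax([13, 48, 22, 47]): compare 13 with rmax([48, 22, 47])
rmax([48, 22, 47]): compare 48 with rmax([22, 47])
rmax([22, 47]): compare 22 with rmax([47])
rmax([47]) = 47  (base case)
Compare 22 with 47 -> 47
Compare 48 with 47 -> 48
Compare 13 with 48 -> 48
Compare 3 with 48 -> 48
Compare 54 with 48 -> 54
Compare 65 with 54 -> 65

65


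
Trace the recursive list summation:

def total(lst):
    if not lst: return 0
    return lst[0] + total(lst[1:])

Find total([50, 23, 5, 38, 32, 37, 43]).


total([50, 23, 5, 38, 32, 37, 43]) = 50 + total([23, 5, 38, 32, 37, 43])
total([23, 5, 38, 32, 37, 43]) = 23 + total([5, 38, 32, 37, 43])
total([5, 38, 32, 37, 43]) = 5 + total([38, 32, 37, 43])
total([38, 32, 37, 43]) = 38 + total([32, 37, 43])
total([32, 37, 43]) = 32 + total([37, 43])
total([37, 43]) = 37 + total([43])
total([43]) = 43 + total([])
total([]) = 0  (base case)
Total: 50 + 23 + 5 + 38 + 32 + 37 + 43 + 0 = 228

228


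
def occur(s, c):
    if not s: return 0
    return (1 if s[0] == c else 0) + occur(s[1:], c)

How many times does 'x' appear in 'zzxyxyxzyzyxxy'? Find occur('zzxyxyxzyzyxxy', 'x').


s[0]='z' != 'x' -> 0
s[0]='z' != 'x' -> 0
s[0]='x' == 'x' -> 1
s[0]='y' != 'x' -> 0
s[0]='x' == 'x' -> 1
s[0]='y' != 'x' -> 0
s[0]='x' == 'x' -> 1
s[0]='z' != 'x' -> 0
s[0]='y' != 'x' -> 0
s[0]='z' != 'x' -> 0
s[0]='y' != 'x' -> 0
s[0]='x' == 'x' -> 1
s[0]='x' == 'x' -> 1
s[0]='y' != 'x' -> 0
Sum: 0 + 0 + 1 + 0 + 1 + 0 + 1 + 0 + 0 + 0 + 0 + 1 + 1 + 0 = 5

5


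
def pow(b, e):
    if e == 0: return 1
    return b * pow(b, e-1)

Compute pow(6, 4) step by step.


pow(6, 4)
= 6 * pow(6, 3)
= 6 * 6 * pow(6, 2)
= 6 * 6 * 6 * pow(6, 1)
= 6 * 6 * 6 * 6 * pow(6, 0)
= 6 * 6 * 6 * 6 * 1
= 1296

1296


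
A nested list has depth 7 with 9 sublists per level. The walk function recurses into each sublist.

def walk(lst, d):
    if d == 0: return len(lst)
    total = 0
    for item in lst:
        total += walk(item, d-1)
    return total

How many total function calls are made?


At depth 0 (root): 1 call
At depth 1: each of 1 parents calls walk on 9 children = 9 calls
At depth 2: each of 9 parents calls walk on 9 children = 81 calls
At depth 3: each of 81 parents calls walk on 9 children = 729 calls
At depth 4: each of 729 parents calls walk on 9 children = 6561 calls
At depth 5: each of 6561 parents calls walk on 9 children = 59049 calls
At depth 6: each of 59049 parents calls walk on 9 children = 531441 calls
At depth 7: each of 531441 parents calls walk on 9 children = 4782969 calls
Total: 1 + 9 + 81 + 729 + 6561 + 59049 + 531441 + 4782969 = 5380840

5380840


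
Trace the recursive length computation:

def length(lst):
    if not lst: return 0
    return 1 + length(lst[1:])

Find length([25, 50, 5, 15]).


length([25, 50, 5, 15]) = 1 + length([50, 5, 15])
length([50, 5, 15]) = 1 + length([5, 15])
length([5, 15]) = 1 + length([15])
length([15]) = 1 + length([])
length([]) = 0  (base case)
Unwinding: 1 + 1 + 1 + 1 + 0 = 4

4


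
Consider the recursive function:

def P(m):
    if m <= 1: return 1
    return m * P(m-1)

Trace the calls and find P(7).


P(7)
= 7 * P(6)
= 7 * 6 * P(5)
= 7 * 6 * 5 * P(4)
= 7 * 6 * 5 * 4 * P(3)
= 7 * 6 * 5 * 4 * 3 * P(2)
= 7 * 6 * 5 * 4 * 3 * 2 * P(1)
= 7 * 6 * 5 * 4 * 3 * 2 * 1
= 5040

5040


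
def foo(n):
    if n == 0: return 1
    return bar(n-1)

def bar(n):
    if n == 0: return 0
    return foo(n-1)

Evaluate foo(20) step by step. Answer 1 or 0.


foo(20) = bar(19)
bar(19) = foo(18)
foo(18) = bar(17)
bar(17) = foo(16)
foo(16) = bar(15)
bar(15) = foo(14)
foo(14) = bar(13)
bar(13) = foo(12)
foo(12) = bar(11)
bar(11) = foo(10)
foo(10) = bar(9)
bar(9) = foo(8)
foo(8) = bar(7)
bar(7) = foo(6)
foo(6) = bar(5)
bar(5) = foo(4)
foo(4) = bar(3)
bar(3) = foo(2)
foo(2) = bar(1)
bar(1) = foo(0)
foo(0) = 1  (base case)
Result: 1

1


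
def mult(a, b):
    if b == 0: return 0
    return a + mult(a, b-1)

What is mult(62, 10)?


mult(62, 10) = 62 + mult(62, 9)
mult(62, 9) = 62 + mult(62, 8)
mult(62, 8) = 62 + mult(62, 7)
mult(62, 7) = 62 + mult(62, 6)
mult(62, 6) = 62 + mult(62, 5)
mult(62, 5) = 62 + mult(62, 4)
mult(62, 4) = 62 + mult(62, 3)
mult(62, 3) = 62 + mult(62, 2)
mult(62, 2) = 62 + mult(62, 1)
mult(62, 1) = 62 + mult(62, 0)
mult(62, 0) = 0  (base case)
Total: 62 + 62 + 62 + 62 + 62 + 62 + 62 + 62 + 62 + 62 + 0 = 620

620


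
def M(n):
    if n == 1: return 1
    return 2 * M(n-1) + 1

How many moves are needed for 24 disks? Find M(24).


M(24) = 2 * M(23) + 1
M(23) = 2 * M(22) + 1
M(22) = 2 * M(21) + 1
M(21) = 2 * M(20) + 1
M(20) = 2 * M(19) + 1
M(19) = 2 * M(18) + 1
M(18) = 2 * M(17) + 1
M(17) = 2 * M(16) + 1
M(16) = 2 * M(15) + 1
M(15) = 2 * M(14) + 1
M(14) = 2 * M(13) + 1
M(13) = 2 * M(12) + 1
M(12) = 2 * M(11) + 1
M(11) = 2 * M(10) + 1
M(10) = 2 * M(9) + 1
M(9) = 2 * M(8) + 1
M(8) = 2 * M(7) + 1
M(7) = 2 * M(6) + 1
M(6) = 2 * M(5) + 1
M(5) = 2 * M(4) + 1
M(4) = 2 * M(3) + 1
M(3) = 2 * M(2) + 1
M(2) = 2 * M(1) + 1
M(1) = 1  (base case)
M(2) = 2 * 1 + 1 = 3
M(3) = 2 * 3 + 1 = 7
M(4) = 2 * 7 + 1 = 15
M(5) = 2 * 15 + 1 = 31
M(6) = 2 * 31 + 1 = 63
M(7) = 2 * 63 + 1 = 127
M(8) = 2 * 127 + 1 = 255
M(9) = 2 * 255 + 1 = 511
M(10) = 2 * 511 + 1 = 1023
M(11) = 2 * 1023 + 1 = 2047
M(12) = 2 * 2047 + 1 = 4095
M(13) = 2 * 4095 + 1 = 8191
M(14) = 2 * 8191 + 1 = 16383
M(15) = 2 * 16383 + 1 = 32767
M(16) = 2 * 32767 + 1 = 65535
M(17) = 2 * 65535 + 1 = 131071
M(18) = 2 * 131071 + 1 = 262143
M(19) = 2 * 262143 + 1 = 524287
M(20) = 2 * 524287 + 1 = 1048575
M(21) = 2 * 1048575 + 1 = 2097151
M(22) = 2 * 2097151 + 1 = 4194303
M(23) = 2 * 4194303 + 1 = 8388607
M(24) = 2 * 8388607 + 1 = 16777215

16777215


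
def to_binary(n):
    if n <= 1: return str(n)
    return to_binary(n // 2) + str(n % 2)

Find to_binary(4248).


to_binary(4248) = to_binary(2124) + '0'
to_binary(2124) = to_binary(1062) + '0'
to_binary(1062) = to_binary(531) + '0'
to_binary(531) = to_binary(265) + '1'
to_binary(265) = to_binary(132) + '1'
to_binary(132) = to_binary(66) + '0'
to_binary(66) = to_binary(33) + '0'
to_binary(33) = to_binary(16) + '1'
to_binary(16) = to_binary(8) + '0'
to_binary(8) = to_binary(4) + '0'
to_binary(4) = to_binary(2) + '0'
to_binary(2) = to_binary(1) + '0'
to_binary(1) = '1'  (base case)
Concatenating: '1' + '0' + '0' + '0' + '0' + '1' + '0' + '0' + '1' + '1' + '0' + '0' + '0' = '1000010011000'

1000010011000
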